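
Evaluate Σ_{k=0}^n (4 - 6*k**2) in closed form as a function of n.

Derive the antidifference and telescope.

Ratio r(k) = (3*(k + 1)**2 - 2)/(3*k**2 - 2).
Gosper form: A/B · C(k+1)/C(k) with A=1, B=1, C=k**2 - 2/3.
Need (1)·f(k+1) − (1)·f(k) = k**2 - 2/3.
d = 3 from the (0,0,2) case.
Coefficient equations give f(k) = k*(2*k**2 - 3*k - 3)/6.
So s_k = (B(k−1)f/C)·t_k = (k*(2*k**2 - 3*k - 3)/(2*(3*k**2 - 2)))·t_k = k*(-2*k**2 + 3*k + 3).
Check: Δs_k = 4 - 6*k**2. ✓
Telescope: S(n) = s_(n+1) − s_(0) = -2*n**3 - 3*n**2 + 3*n + 4 − (0) = -2*n**3 - 3*n**2 + 3*n + 4.

S(n) = -2*n**3 - 3*n**2 + 3*n + 4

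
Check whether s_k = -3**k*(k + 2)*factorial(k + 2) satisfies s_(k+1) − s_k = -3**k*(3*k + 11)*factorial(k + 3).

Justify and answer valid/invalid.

Invalid: residual 3**k*(3*k + 8)*factorial(k + 2) ≠ 0.

s_(k+1) = -3**(k + 1)*(k + 3)*factorial(k + 3)
s_(k+1) − s_k = -3**k*(3*k**2 + 17*k + 25)*factorial(k + 2)
(s_(k+1) − s_k) − t_k = 3**k*(3*k + 8)*factorial(k + 2)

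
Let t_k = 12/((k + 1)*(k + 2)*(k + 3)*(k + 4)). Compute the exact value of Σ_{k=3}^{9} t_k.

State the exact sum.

Compute t_(k+1)/t_k: get (k + 1)/(k + 5).
So A=k + 1 and B=k + 5, with C=1.
Key eq: (k + 1)·f(k+1) = (k + 4)·f(k) + (1).
Degrees (1,1,0) ⇒ d ≤ 3.
Solving with deg f ≤ 3: f(k) = k*(k**2 + 6*k + 11)/18.
Get s_k = R·t_k = 2*k*(k**2 + 6*k + 11)/(3*(k + 1)*(k + 2)*(k + 3)) with R(k) = B(k−1)f(k)/C(k) = k*(k + 4)*(k**2 + 6*k + 11)/18.
Check: Δs_k = 12/(k**4 + 10*k**3 + 35*k**2 + 50*k + 24). ✓
Sum = s_(10) − s_(3); s_(10) = 95/143, s_(3) = 19/30 ⇒ 133/4290.

Σ = 133/4290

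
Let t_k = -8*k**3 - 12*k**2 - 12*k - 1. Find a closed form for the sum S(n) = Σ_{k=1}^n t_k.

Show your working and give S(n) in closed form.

S(n) = n*(-2*n**3 - 8*n**2 - 14*n - 9)

Step 1: r(k) = (8*k**3 + 36*k**2 + 60*k + 33)/(8*k**3 + 12*k**2 + 12*k + 1).
Gosper form: A/B · C(k+1)/C(k) with A=1, B=1, C=k**3 + 3*k**2/2 + 3*k/2 + 1/8.
Key eq: (1)·f(k+1) = (1)·f(k) + (k**3 + 3*k**2/2 + 3*k/2 + 1/8).
Bound: deg f ≤ 4.
Solving with deg f ≤ 4: f(k) = k*(2*k**3 + 2*k - 3)/8.
Then R = B(k−1)f/C = k*(2*k**3 + 2*k - 3)/(8*k**3 + 12*k**2 + 12*k + 1), so s_k = R(k)·t_k = k*(-2*k**3 - 2*k + 3).
s_(k+1) − s_k = -8*k**3 - 12*k**2 - 12*k - 1 = t_k.
Σ_(k=1)^n t_k = s_(n+1) − s_(1) = (-2*n**4 - 8*n**3 - 14*n**2 - 9*n - 1) − (-1), i.e. n*(-2*n**3 - 8*n**2 - 14*n - 9).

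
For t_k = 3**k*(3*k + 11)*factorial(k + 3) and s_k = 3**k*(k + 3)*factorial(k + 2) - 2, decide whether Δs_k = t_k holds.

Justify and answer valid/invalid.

s_(k+1) = 3**(k + 1)*(k + 4)*factorial(k + 3) - 2
s_(k+1) − s_k = 3**k*(3*k + 11)*factorial(k + 3)
(s_(k+1) − s_k) − t_k = 0

Valid — Δs_k = t_k.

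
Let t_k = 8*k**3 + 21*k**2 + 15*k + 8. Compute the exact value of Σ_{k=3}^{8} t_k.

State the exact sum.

Ratio r(k) = (8*k**3 + 45*k**2 + 81*k + 52)/(8*k**3 + 21*k**2 + 15*k + 8).
So A=1 and B=1, with C=k**3 + 21*k**2/8 + 15*k/8 + 1.
Need (1)·f(k+1) − (1)·f(k) = k**3 + 21*k**2/8 + 15*k/8 + 1.
Degrees (0,0,3) ⇒ d ≤ 4.
Coefficient equations give f(k) = k*(2*k**3 + 3*k**2 - k + 4)/8.
R(k) = B(k−1)·f(k)/C(k) = k*(2*k**3 + 3*k**2 - k + 4)/(8*k**3 + 21*k**2 + 15*k + 8); s_k = R·t_k = k*(2*k**3 + 3*k**2 - k + 4).
Check: Δs_k = 8*k**3 + 21*k**2 + 15*k + 8. ✓
Sum = s_(9) − s_(3); s_(9) = 15264, s_(3) = 246 ⇒ 15018.

Σ = 15018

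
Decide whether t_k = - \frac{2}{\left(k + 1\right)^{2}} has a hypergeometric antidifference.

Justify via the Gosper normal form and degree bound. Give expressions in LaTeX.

No — key equation has no polynomial f.

Ratio r(k) = (k + 1)**2/(k + 2)**2.
So A=k**2 + 2*k + 1 and B=k**2 + 4*k + 4, with C=1.
Need (k**2 + 2*k + 1)·f(k+1) − (k**2 + 2*k + 1)·f(k) = 1.
deg f ≤ 0 (via 2,2,0).
f = c0 ⇒ A·f(k+1) − B(k−1)·f(k) − C = -1. The system {-1 = 0} is inconsistent; no antidifference.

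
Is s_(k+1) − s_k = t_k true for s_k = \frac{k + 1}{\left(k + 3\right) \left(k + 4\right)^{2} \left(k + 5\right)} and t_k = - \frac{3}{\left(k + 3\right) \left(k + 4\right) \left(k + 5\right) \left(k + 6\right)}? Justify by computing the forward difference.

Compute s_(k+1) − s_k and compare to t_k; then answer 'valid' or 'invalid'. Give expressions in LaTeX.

Invalid: residual \frac{6 \left(2 k + 9\right)}{k^{6} + 27 k^{5} + 301 k^{4} + 1773 k^{3} + 5818 k^{2} + 10080 k + 7200} ≠ 0.

s_(k+1) = (k + 2)/((k + 4)*(k + 5)**2*(k + 6))
s_(k+1) − s_k = (-(k + 1)*(k + 5)*(k + 6) + (k + 2)*(k + 3)*(k + 4))/((k + 3)*(k + 4)**2*(k + 5)**2*(k + 6))
(s_(k+1) − s_k) − t_k = 6*(2*k + 9)/(k**6 + 27*k**5 + 301*k**4 + 1773*k**3 + 5818*k**2 + 10080*k + 7200)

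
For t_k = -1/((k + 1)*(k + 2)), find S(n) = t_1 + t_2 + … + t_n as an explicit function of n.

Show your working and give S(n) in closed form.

The ratio is (k + 1)/(k + 3).
Take A(k)=k + 1, B(k)=k + 3, C(k)=1.
Need (k + 1)·f(k+1) − (k + 2)·f(k) = 1.
Degrees (1,1,0) ⇒ d ≤ 1.
A polynomial solution: f(k) = k.
R(k) = B(k−1)·f(k)/C(k) = k*(k + 2); s_k = R·t_k = -k/(k + 1).
Verify: -1/(k**2 + 3*k + 2) matches t_k.
s_(n+1) = (-n - 1)/(n + 2) and s_(1) = -1/2, so S(n) = -n/(2*n + 4).

S(n) = -n/(2*n + 4)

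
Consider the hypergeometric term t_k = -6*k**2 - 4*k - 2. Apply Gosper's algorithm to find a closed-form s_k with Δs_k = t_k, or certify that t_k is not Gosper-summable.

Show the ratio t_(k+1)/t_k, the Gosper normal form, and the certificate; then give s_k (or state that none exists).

r(k) = (3*k**2 + 8*k + 6)/(3*k**2 + 2*k + 1) after simplifying.
So A=1 and B=1, with C=k**2 + 2*k/3 + 1/3.
Set up (1)·f(k+1) − (1)·f(k) − (k**2 + 2*k/3 + 1/3) = 0.
Degrees (0,0,2) ⇒ d ≤ 3.
Solving with deg f ≤ 3: f(k) = k*(2*k**2 - k + 1)/6.
Get s_k = R·t_k = k*(-2*k**2 + k - 1) with R(k) = B(k−1)f(k)/C(k) = k*(2*k**2 - k + 1)/(2*(3*k**2 + 2*k + 1)).
s_(k+1) − s_k = -6*k**2 - 4*k - 2 = t_k.

s_k = k*(-2*k**2 + k - 1)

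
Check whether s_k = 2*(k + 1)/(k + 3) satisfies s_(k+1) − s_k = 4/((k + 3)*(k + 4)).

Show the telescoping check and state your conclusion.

valid; difference matches t_k

s_(k+1) = 2*(k + 2)/(k + 4)
s_(k+1) − s_k = 4/(k**2 + 7*k + 12)
(s_(k+1) − s_k) − t_k = 0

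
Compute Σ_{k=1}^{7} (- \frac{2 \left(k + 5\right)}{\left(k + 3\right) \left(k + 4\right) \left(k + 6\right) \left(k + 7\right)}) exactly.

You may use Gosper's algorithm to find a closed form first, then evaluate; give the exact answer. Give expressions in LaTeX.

Compute t_(k+1)/t_k: get (k + 3)*(k + 6)**2/((k + 5)**2*(k + 8)).
Gosper form: A/B · C(k+1)/C(k) with A=k + 3, B=k + 8, C=k**2 + 10*k + 25.
Solve (k + 3)·f(k+1) − (k + 7)·f(k) = k**2 + 10*k + 25.
deg f ≤ 4 (via 1,1,2).
Match coefficients ⇒ f(k) = k*(k + 4)*(k + 5)*(k + 9)/36.
Certificate R = B(k−1)f/C = k*(k + 4)*(k + 7)*(k + 9)/(36*(k + 5)) gives s_k = k*(-k - 9)/(18*(k**2 + 9*k + 18)).
Verify: 2*(-k - 5)/(k**4 + 20*k**3 + 145*k**2 + 450*k + 504) matches t_k.
Sum = s_(8) − s_(1); s_(8) = -34/693, s_(1) = -5/252 ⇒ -9/308.

Σ = -9/308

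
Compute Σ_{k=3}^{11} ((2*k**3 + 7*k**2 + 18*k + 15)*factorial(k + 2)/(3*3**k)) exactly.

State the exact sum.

t_(k+1)/t_k = (2*k**4 + 19*k**3 + 77*k**2 + 156*k + 126)/(3*(2*k**3 + 7*k**2 + 18*k + 15)).
Normal form (A,B,C) = (k/3 + 1, 1, k**3 + 7*k**2/2 + 9*k + 15/2).
f must satisfy (k/3 + 1)·f(k+1) − (1)·f(k) = k**3 + 7*k**2/2 + 9*k + 15/2.
From deg A=1, deg B=0, deg C=3: d=2.
Solving with deg f ≤ 2: f(k) = 3*(k + 1)*(2*k + 1)/2.
R(k) = B(k−1)·f(k)/C(k) = 3*(k + 1)*(2*k + 1)/(2*k**3 + 7*k**2 + 18*k + 15); s_k = R·t_k = (k + 1)*(2*k + 1)*factorial(k + 2)/3**k.
Δs = (2*k**3 + 7*k**2 + 18*k + 15)*factorial(k + 2)/(3*3**k), as required.
Telescoping: Σ = s_(12) − s_(3) = 116596480000/2187 − (1120/9) = 116596207840/2187.

Σ = 116596207840/2187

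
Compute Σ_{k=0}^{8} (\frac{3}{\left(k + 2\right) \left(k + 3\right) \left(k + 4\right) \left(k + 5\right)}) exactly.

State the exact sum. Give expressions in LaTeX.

r(k) = (k + 2)/(k + 6) after simplifying.
Normal form (A,B,C) = (k + 2, k + 6, 1).
Key eq: (k + 2)·f(k+1) = (k + 5)·f(k) + (1).
deg f ≤ 3 (via 1,1,0).
A polynomial solution: f(k) = k*(k**2 + 9*k + 26)/72.
Get s_k = R·t_k = k*(k**2 + 9*k + 26)/(24*(k + 2)*(k + 3)*(k + 4)) with R(k) = B(k−1)f(k)/C(k) = k*(k + 5)*(k**2 + 9*k + 26)/72.
Δs = 3/(k**4 + 14*k**3 + 71*k**2 + 154*k + 120), as required.
Evaluate s at k=9 and k=0: 47/1144 and 0; difference 47/1144.

Σ = 47/1144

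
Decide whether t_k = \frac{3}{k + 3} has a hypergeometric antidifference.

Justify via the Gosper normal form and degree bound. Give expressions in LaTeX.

The ratio is (k + 3)/(k + 4).
Take A(k)=k + 3, B(k)=k + 4, C(k)=1.
Key eq: (k + 3)·f(k+1) = (k + 3)·f(k) + (1).
d = 0 from the (1,1,0) case.
Put f(k) = c0: A·f(k+1) − B(k−1)·f(k) − C = -1; need -1 = 0 — inconsistent ⇒ no f, not summable.

No. Not Gosper-summable.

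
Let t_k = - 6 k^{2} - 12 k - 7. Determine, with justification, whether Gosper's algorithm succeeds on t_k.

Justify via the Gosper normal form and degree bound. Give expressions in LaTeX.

Yes. s_k = k \left(- 2 k^{2} - 3 k - 2\right).

r(k) = (6*k**2 + 24*k + 25)/(6*k**2 + 12*k + 7) after simplifying.
Gosper form: A/B · C(k+1)/C(k) with A=1, B=1, C=k**2 + 2*k + 7/6.
Solve (1)·f(k+1) − (1)·f(k) = k**2 + 2*k + 7/6.
Degrees (0,0,2) ⇒ d ≤ 3.
A polynomial solution: f(k) = k*(2*k**2 + 3*k + 2)/6.
Then R = B(k−1)f/C = k*(2*k**2 + 3*k + 2)/(6*k**2 + 12*k + 7), so s_k = R(k)·t_k = k*(-2*k**2 - 3*k - 2).
s_(k+1) − s_k = -6*k**2 - 12*k - 7 = t_k.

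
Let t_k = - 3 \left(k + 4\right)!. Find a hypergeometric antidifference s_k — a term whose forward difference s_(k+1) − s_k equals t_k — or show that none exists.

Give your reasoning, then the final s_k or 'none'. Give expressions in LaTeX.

none — t_k is not Gosper-summable

The ratio is k + 5.
Take A(k)=k + 5, B(k)=1, C(k)=1.
Need (k + 5)·f(k+1) − (1)·f(k) = 1.
d = -1 from the (1,0,0) case.
Negative degree bound (-1): no f exists, t_k not Gosper-summable.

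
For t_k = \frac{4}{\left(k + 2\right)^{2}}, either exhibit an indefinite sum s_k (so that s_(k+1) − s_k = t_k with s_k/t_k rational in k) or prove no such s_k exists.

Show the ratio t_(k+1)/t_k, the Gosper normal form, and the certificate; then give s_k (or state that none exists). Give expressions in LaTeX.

r(k) = (k + 2)**2/(k + 3)**2 after simplifying.
Gosper form: A/B · C(k+1)/C(k) with A=k**2 + 4*k + 4, B=k**2 + 6*k + 9, C=1.
f must satisfy (k**2 + 4*k + 4)·f(k+1) − (k**2 + 4*k + 4)·f(k) = 1.
deg f ≤ 0 (via 2,2,0).
Write f(k) = c0. Then LHS − RHS = -1, requiring -1 = 0: contradictory. No certificate.

not Gosper-summable; s_k does not exist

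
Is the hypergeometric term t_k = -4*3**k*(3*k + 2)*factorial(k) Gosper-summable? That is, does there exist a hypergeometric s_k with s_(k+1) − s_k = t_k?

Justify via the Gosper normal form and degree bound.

Yes. s_k = -4*3**k*factorial(k).

Ratio r(k) = 3*(k + 1)*(3*k + 5)/(3*k + 2).
Gosper form: A/B · C(k+1)/C(k) with A=3*k + 3, B=1, C=k + 2/3.
Key eq: (3*k + 3)·f(k+1) = (1)·f(k) + (k + 2/3).
From deg A=1, deg B=0, deg C=1: d=0.
Coefficient equations give f(k) = 1/3.
Then R = B(k−1)f/C = 1/(3*k + 2), so s_k = R(k)·t_k = -4*3**k*factorial(k).
Check: Δs_k = -4*3**k*(3*k + 2)*factorial(k). ✓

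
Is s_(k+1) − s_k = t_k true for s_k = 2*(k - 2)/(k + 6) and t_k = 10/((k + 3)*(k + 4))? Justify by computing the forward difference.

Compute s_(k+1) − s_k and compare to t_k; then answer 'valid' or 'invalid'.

Invalid: residual 6*(k**2 - 3*k - 38)/(k**4 + 20*k**3 + 145*k**2 + 450*k + 504) ≠ 0.

s_(k+1) = 2*(k - 1)/(k + 7)
s_(k+1) − s_k = 16/(k**2 + 13*k + 42)
(s_(k+1) − s_k) − t_k = 6*(k**2 - 3*k - 38)/(k**4 + 20*k**3 + 145*k**2 + 450*k + 504)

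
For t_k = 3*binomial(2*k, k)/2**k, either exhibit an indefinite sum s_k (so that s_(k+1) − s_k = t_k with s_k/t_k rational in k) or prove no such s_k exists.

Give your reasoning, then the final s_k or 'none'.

none (Gosper's algorithm certifies no s_k)

Step 1: r(k) = (2*k + 1)/(k + 1).
Normal form (A,B,C) = (2*k + 1, k + 1, 1).
f must satisfy (2*k + 1)·f(k+1) − (k)·f(k) = 1.
From deg A=1, deg B=1, deg C=0: d=-1.
Negative degree bound (-1): no f exists, t_k not Gosper-summable.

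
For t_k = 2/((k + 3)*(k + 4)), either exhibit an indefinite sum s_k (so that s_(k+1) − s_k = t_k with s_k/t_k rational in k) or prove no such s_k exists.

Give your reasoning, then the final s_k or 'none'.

s_k = 2*k/(3*(k + 3))

Compute t_(k+1)/t_k: get (k + 3)/(k + 5).
Gosper form: A/B · C(k+1)/C(k) with A=k + 3, B=k + 5, C=1.
Set up (k + 3)·f(k+1) − (k + 4)·f(k) − (1) = 0.
deg f ≤ 1 (via 1,1,0).
Coefficient equations give f(k) = k/3.
Get s_k = R·t_k = 2*k/(3*(k + 3)) with R(k) = B(k−1)f(k)/C(k) = k*(k + 4)/3.
s_(k+1) − s_k = 2/(k**2 + 7*k + 12) = t_k.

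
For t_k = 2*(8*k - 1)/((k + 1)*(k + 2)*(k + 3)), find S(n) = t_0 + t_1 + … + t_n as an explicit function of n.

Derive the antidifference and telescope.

S(n) = (7*n**2 + 3*n - 4)/(2*(n**2 + 5*n + 6))

Ratio r(k) = (k + 1)*(8*k + 7)/((k + 4)*(8*k - 1)).
Normal form (A,B,C) = (k + 1, k + 4, k - 1/8).
f must satisfy (k + 1)·f(k+1) − (k + 3)·f(k) = k - 1/8.
Bound: deg f ≤ 2.
Match coefficients ⇒ f(k) = k*(7*k - 11)/32.
R(k) = B(k−1)·f(k)/C(k) = k*(k + 3)*(7*k - 11)/(4*(8*k - 1)); s_k = R·t_k = k*(7*k - 11)/(2*(k + 1)*(k + 2)).
s_(k+1) − s_k = 2*(8*k - 1)/(k**3 + 6*k**2 + 11*k + 6) = t_k.
Telescope: S(n) = s_(n+1) − s_(0) = (7*n**2 + 3*n - 4)/(2*(n**2 + 5*n + 6)) − (0) = (7*n**2 + 3*n - 4)/(2*(n**2 + 5*n + 6)).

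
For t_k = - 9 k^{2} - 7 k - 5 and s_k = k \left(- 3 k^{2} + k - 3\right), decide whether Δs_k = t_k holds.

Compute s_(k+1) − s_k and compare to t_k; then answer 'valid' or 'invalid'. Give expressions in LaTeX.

valid; difference matches t_k

s_(k+1) = -(k + 1)*(-k + 3*(k + 1)**2 + 2)
s_(k+1) − s_k = -9*k**2 - 7*k - 5
(s_(k+1) − s_k) − t_k = 0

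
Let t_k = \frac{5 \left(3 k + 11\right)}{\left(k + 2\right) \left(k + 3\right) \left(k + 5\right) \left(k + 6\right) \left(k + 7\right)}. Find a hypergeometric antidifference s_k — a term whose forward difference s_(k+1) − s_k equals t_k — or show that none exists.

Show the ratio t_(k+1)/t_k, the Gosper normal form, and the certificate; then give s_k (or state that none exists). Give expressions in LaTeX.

s_k = \frac{k \left(k^{2} + 13 k + 52\right)}{12 \left(k^{3} + 13 k^{2} + 52 k + 60\right)}

Step 1: r(k) = (k + 2)*(k + 5)*(3*k + 14)/((k + 4)*(k + 8)*(3*k + 11)).
A = k + 2, B = k + 8, C = k**2 + 23*k/3 + 44/3.
f must satisfy (k + 2)·f(k+1) − (k + 7)·f(k) = k**2 + 23*k/3 + 44/3.
deg f ≤ 5 (via 1,1,2).
Coefficient equations give f(k) = k*(k + 3)*(k + 4)*(k**2 + 13*k + 52)/180.
R(k) = B(k−1)·f(k)/C(k) = k*(k + 3)*(k + 7)*(k**2 + 13*k + 52)/(60*(3*k + 11)); s_k = R·t_k = k*(k**2 + 13*k + 52)/(12*(k**3 + 13*k**2 + 52*k + 60)).
s_(k+1) − s_k = 5*(3*k + 11)/(k**5 + 23*k**4 + 203*k**3 + 853*k**2 + 1692*k + 1260) = t_k.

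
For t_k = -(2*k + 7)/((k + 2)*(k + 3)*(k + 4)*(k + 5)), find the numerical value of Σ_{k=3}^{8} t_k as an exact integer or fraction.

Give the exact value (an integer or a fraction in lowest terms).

Σ = -108/5005

t_(k+1)/t_k = (k + 2)*(2*k + 9)/((k + 6)*(2*k + 7)).
A = k + 2, B = k + 6, C = k + 7/2.
Need (k + 2)·f(k+1) − (k + 5)·f(k) = k + 7/2.
deg f ≤ 3 (via 1,1,1).
Solving with deg f ≤ 3: f(k) = k*(k + 3)*(k + 6)/16.
R(k) = B(k−1)·f(k)/C(k) = k*(k + 3)*(k + 5)*(k + 6)/(8*(2*k + 7)); s_k = R·t_k = k*(-k - 6)/(8*(k**2 + 6*k + 8)).
Verify: (-2*k - 7)/(k**4 + 14*k**3 + 71*k**2 + 154*k + 120) matches t_k.
Evaluate s at k=9 and k=3: -135/1144 and -27/280; difference -108/5005.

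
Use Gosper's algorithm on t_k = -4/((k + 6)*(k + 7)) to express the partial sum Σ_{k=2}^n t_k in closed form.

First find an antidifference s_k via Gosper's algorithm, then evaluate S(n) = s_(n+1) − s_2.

Step 1: r(k) = (k + 6)/(k + 8).
Take A(k)=k + 6, B(k)=k + 8, C(k)=1.
Need (k + 6)·f(k+1) − (k + 7)·f(k) = 1.
Degrees (1,1,0) ⇒ d ≤ 1.
Match coefficients ⇒ f(k) = k/6.
Then R = B(k−1)f/C = k*(k + 7)/6, so s_k = R(k)·t_k = -2*k/(3*k + 18).
Δs = -4/(k**2 + 13*k + 42), as required.
Evaluate: s_(n+1) = 2*(-n - 1)/(3*(n + 7)); subtract s_(2) = -1/6 ⇒ S(n) = (1 - n)/(2*(n + 7)).

S(n) = (1 - n)/(2*(n + 7))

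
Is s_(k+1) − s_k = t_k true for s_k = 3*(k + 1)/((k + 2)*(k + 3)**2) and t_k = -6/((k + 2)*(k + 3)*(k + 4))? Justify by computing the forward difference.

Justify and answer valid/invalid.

Invalid: residual 6*(3*k + 10)/(k**5 + 16*k**4 + 101*k**3 + 314*k**2 + 480*k + 288) ≠ 0.

s_(k+1) = 3*(k + 2)/((k + 3)*(k + 4)**2)
s_(k+1) − s_k = 3*(-(k + 1)*(k + 4)**2 + (k + 2)**2*(k + 3))/((k + 2)*(k + 3)**2*(k + 4)**2)
(s_(k+1) − s_k) − t_k = 6*(3*k + 10)/(k**5 + 16*k**4 + 101*k**3 + 314*k**2 + 480*k + 288)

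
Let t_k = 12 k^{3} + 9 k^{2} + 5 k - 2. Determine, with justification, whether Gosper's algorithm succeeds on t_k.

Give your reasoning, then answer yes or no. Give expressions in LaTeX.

Ratio r(k) = (12*k**3 + 45*k**2 + 59*k + 24)/(12*k**3 + 9*k**2 + 5*k - 2).
Take A(k)=1, B(k)=1, C(k)=k**3 + 3*k**2/4 + 5*k/12 - 1/6.
Set up (1)·f(k+1) − (1)·f(k) − (k**3 + 3*k**2/4 + 5*k/12 - 1/6) = 0.
Bound: deg f ≤ 4.
A polynomial solution: f(k) = k*(3*k**3 - 3*k**2 + k - 3)/12.
Then R = B(k−1)f/C = k*(3*k**3 - 3*k**2 + k - 3)/((4*k - 1)*(3*k**2 + 3*k + 2)), so s_k = R(k)·t_k = k*(3*k**3 - 3*k**2 + k - 3).
Verify: 12*k**3 + 9*k**2 + 5*k - 2 matches t_k.

Yes. s_k = k \left(3 k^{3} - 3 k^{2} + k - 3\right).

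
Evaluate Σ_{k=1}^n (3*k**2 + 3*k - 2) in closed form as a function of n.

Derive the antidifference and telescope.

S(n) = n**2*(n + 3)

r(k) = (3*k**2 + 9*k + 4)/(3*k**2 + 3*k - 2) after simplifying.
Factor: A=1; B=1; C=k**2 + k - 2/3.
f must satisfy (1)·f(k+1) − (1)·f(k) = k**2 + k - 2/3.
d = 3 from the (0,0,2) case.
Coefficient equations give f(k) = k*(k**2 - 3)/3.
Then R = B(k−1)f/C = k*(k**2 - 3)/(3*k**2 + 3*k - 2), so s_k = R(k)·t_k = k*(k**2 - 3).
Δs = 3*k**2 + 3*k - 2, as required.
s_(n+1) = n**3 + 3*n**2 - 2 and s_(1) = -2, so S(n) = n**2*(n + 3).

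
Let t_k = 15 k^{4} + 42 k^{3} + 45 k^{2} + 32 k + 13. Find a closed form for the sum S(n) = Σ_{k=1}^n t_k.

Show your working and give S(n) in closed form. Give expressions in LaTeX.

The ratio is (15*k**4 + 102*k**3 + 261*k**2 + 308*k + 147)/(15*k**4 + 42*k**3 + 45*k**2 + 32*k + 13).
A = 1, B = 1, C = k**4 + 14*k**3/5 + 3*k**2 + 32*k/15 + 13/15.
Solve (1)·f(k+1) − (1)·f(k) = k**4 + 14*k**3/5 + 3*k**2 + 32*k/15 + 13/15.
Degrees (0,0,4) ⇒ d ≤ 5.
Coefficient equations give f(k) = k*(3*k**4 + 3*k**3 - k**2 + 4*k + 4)/15.
So s_k = (B(k−1)f/C)·t_k = (k*(3*k**4 + 3*k**3 - k**2 + 4*k + 4)/(15*k**4 + 42*k**3 + 45*k**2 + 32*k + 13))·t_k = k*(3*k**4 + 3*k**3 - k**2 + 4*k + 4).
Check: Δs_k = 15*k**4 + 42*k**3 + 45*k**2 + 32*k + 13. ✓
Evaluate: s_(n+1) = 3*n**5 + 18*n**4 + 41*n**3 + 49*n**2 + 36*n + 13; subtract s_(1) = 13 ⇒ S(n) = n*(3*n**4 + 18*n**3 + 41*n**2 + 49*n + 36).

S(n) = n \left(3 n^{4} + 18 n^{3} + 41 n^{2} + 49 n + 36\right)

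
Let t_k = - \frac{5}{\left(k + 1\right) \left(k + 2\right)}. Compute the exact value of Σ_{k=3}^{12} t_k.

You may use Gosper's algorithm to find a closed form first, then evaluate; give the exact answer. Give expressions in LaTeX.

Σ = -25/28

Compute t_(k+1)/t_k: get (k + 1)/(k + 3).
Take A(k)=k + 1, B(k)=k + 3, C(k)=1.
Solve (k + 1)·f(k+1) − (k + 2)·f(k) = 1.
Bound: deg f ≤ 1.
A polynomial solution: f(k) = k.
So s_k = (B(k−1)f/C)·t_k = (k*(k + 2))·t_k = -5*k/(k + 1).
Δs = -5/(k**2 + 3*k + 2), as required.
Evaluate s at k=13 and k=3: -65/14 and -15/4; difference -25/28.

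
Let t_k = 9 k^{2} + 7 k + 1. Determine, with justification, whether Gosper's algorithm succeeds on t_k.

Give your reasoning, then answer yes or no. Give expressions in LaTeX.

Step 1: r(k) = (9*k**2 + 25*k + 17)/(9*k**2 + 7*k + 1).
Take A(k)=1, B(k)=1, C(k)=k**2 + 7*k/9 + 1/9.
Set up (1)·f(k+1) − (1)·f(k) − (k**2 + 7*k/9 + 1/9) = 0.
Degrees (0,0,2) ⇒ d ≤ 3.
Solving with deg f ≤ 3: f(k) = k*(3*k**2 - k - 1)/9.
Certificate R = B(k−1)f/C = k*(3*k**2 - k - 1)/(9*k**2 + 7*k + 1) gives s_k = k*(3*k**2 - k - 1).
Verify: 9*k**2 + 7*k + 1 matches t_k.

Yes. s_k = k \left(3 k^{2} - k - 1\right).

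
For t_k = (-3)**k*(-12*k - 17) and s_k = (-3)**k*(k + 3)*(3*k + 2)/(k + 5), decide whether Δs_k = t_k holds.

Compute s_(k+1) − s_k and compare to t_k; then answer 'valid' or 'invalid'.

s_(k+1) = (-3)**(k + 1)*(k + 4)*(3*k + 5)/(k + 6)
s_(k+1) − s_k = (-3)**k*(-12*k**3 - 125*k**2 - 387*k - 336)/(k**2 + 11*k + 30)
(s_(k+1) − s_k) − t_k = (-3)**k*(24*k**2 + 160*k + 174)/(k**2 + 11*k + 30)

Invalid: residual (-3)**k*(24*k**2 + 160*k + 174)/(k**2 + 11*k + 30) ≠ 0.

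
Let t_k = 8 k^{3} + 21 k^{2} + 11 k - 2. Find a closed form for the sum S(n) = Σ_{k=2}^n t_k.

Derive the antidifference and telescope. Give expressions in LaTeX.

Step 1: r(k) = (8*k**3 + 45*k**2 + 77*k + 38)/(8*k**3 + 21*k**2 + 11*k - 2).
Gosper form: A/B · C(k+1)/C(k) with A=1, B=1, C=k**3 + 21*k**2/8 + 11*k/8 - 1/4.
Key eq: (1)·f(k+1) = (1)·f(k) + (k**3 + 21*k**2/8 + 11*k/8 - 1/4).
d = 4 from the (0,0,3) case.
Coefficient equations give f(k) = k*(k + 1)*(2*k**2 + k - 4)/8.
Get s_k = R·t_k = k*(2*k**3 + 3*k**2 - 3*k - 4) with R(k) = B(k−1)f(k)/C(k) = k*(2*k**2 + k - 4)/(8*k**2 + 13*k - 2).
Check: Δs_k = 8*k**3 + 21*k**2 + 11*k - 2. ✓
Evaluate: s_(n+1) = 2*n**4 + 11*n**3 + 18*n**2 + 7*n - 2; subtract s_(2) = 36 ⇒ S(n) = 2*n**4 + 11*n**3 + 18*n**2 + 7*n - 38.

S(n) = 2 n^{4} + 11 n^{3} + 18 n^{2} + 7 n - 38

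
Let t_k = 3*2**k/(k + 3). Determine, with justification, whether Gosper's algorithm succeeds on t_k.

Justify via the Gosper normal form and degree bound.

Compute t_(k+1)/t_k: get 2*(k + 3)/(k + 4).
Gosper form: A/B · C(k+1)/C(k) with A=2*k + 6, B=k + 4, C=1.
Need (2*k + 6)·f(k+1) − (k + 3)·f(k) = 1.
Degrees (1,1,0) ⇒ d ≤ -1.
Negative degree bound (-1): no f exists, t_k not Gosper-summable.

No — key equation has no polynomial f.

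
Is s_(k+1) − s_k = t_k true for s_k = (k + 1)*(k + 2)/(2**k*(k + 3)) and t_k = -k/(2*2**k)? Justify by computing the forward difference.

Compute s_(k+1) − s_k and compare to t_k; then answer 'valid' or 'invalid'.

Invalid: residual (k**2 + 5*k + 2)/(2*2**k*(k**2 + 7*k + 12)) ≠ 0.

s_(k+1) = (k + 2)*(k + 3)/(2*2**k*(k + 4))
s_(k+1) − s_k = (-k**3 - 6*k**2 - 7*k + 2)/(2*2**k*(k**2 + 7*k + 12))
(s_(k+1) − s_k) − t_k = (k**2 + 5*k + 2)/(2*2**k*(k**2 + 7*k + 12))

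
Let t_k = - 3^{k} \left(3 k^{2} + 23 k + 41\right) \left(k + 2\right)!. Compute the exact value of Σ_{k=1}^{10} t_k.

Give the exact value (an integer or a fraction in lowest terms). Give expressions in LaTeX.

r(k) = 3*(3*k**3 + 38*k**2 + 154*k + 201)/(3*k**2 + 23*k + 41) after simplifying.
Gosper form: A/B · C(k+1)/C(k) with A=3*k + 9, B=1, C=k**2 + 23*k/3 + 41/3.
Set up (3*k + 9)·f(k+1) − (1)·f(k) − (k**2 + 23*k/3 + 41/3) = 0.
From deg A=1, deg B=0, deg C=2: d=1.
Solve for f: f(k) = (k + 4)/3 (degree 1 ≤ 1).
Then R = B(k−1)f/C = (k + 4)/(3*k**2 + 23*k + 41), so s_k = R(k)·t_k = -3**k*(k + 4)*factorial(k + 2).
Check: Δs_k = -3**k*(3*k**2 + 23*k + 41)*factorial(k + 2). ✓
Σ_(k=1)^(10) t_k = s_(11) − s_(1) = -16546470804864000 − (-90) = -16546470804863910.

Σ = -16546470804863910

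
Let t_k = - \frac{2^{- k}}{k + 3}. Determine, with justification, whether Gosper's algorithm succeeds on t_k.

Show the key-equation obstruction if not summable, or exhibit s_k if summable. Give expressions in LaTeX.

No. Not Gosper-summable.

Step 1: r(k) = (k + 3)/(2*(k + 4)).
Take A(k)=k/2 + 3/2, B(k)=k + 4, C(k)=1.
Set up (k/2 + 3/2)·f(k+1) − (k + 3)·f(k) − (1) = 0.
deg f ≤ -1 (via 1,1,0).
Negative degree bound (-1): no f exists, t_k not Gosper-summable.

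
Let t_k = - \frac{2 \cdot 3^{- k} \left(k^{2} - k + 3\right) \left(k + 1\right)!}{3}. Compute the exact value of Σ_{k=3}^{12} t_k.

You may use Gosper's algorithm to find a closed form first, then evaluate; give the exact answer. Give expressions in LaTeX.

Σ = -2870059424/2187

The ratio is (k + 2)*(-k + (k + 1)**2 + 2)/(3*(k**2 - k + 3)).
So A=k/3 + 2/3 and B=1, with C=k**2 - k + 3.
Solve (k/3 + 2/3)·f(k+1) − (1)·f(k) = k**2 - k + 3.
Degrees (1,0,2) ⇒ d ≤ 1.
Solve for f: f(k) = 3*(k - 1) (degree 1 ≤ 1).
R(k) = B(k−1)·f(k)/C(k) = 3*(k - 1)/(k**2 - k + 3); s_k = R·t_k = -2*(k - 1)*factorial(k + 1)/3**k.
s_(k+1) − s_k = -2*(k**2 - k + 3)*factorial(k + 1)/(3*3**k) = t_k.
Sum = s_(13) − s_(3); s_(13) = -2870067200/2187, s_(3) = -32/9 ⇒ -2870059424/2187.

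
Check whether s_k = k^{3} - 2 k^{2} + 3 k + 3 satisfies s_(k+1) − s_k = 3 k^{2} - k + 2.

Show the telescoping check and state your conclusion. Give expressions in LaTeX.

valid; difference matches t_k

s_(k+1) = k**3 + k**2 + 2*k + 5
s_(k+1) − s_k = 3*k**2 - k + 2
(s_(k+1) − s_k) − t_k = 0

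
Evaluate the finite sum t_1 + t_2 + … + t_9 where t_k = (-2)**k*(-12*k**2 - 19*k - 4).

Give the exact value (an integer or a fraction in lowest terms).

Compute t_(k+1)/t_k: get 2*(-12*k**2 - 43*k - 35)/(12*k**2 + 19*k + 4).
Gosper form: A/B · C(k+1)/C(k) with A=-2, B=1, C=k**2 + 19*k/12 + 1/3.
f must satisfy (-2)·f(k+1) − (1)·f(k) = k**2 + 19*k/12 + 1/3.
From deg A=0, deg B=0, deg C=2: d=2.
Solving with deg f ≤ 2: f(k) = -(4*k**2 + k - 2)/12.
Certificate R = B(k−1)f/C = -(4*k**2 + k - 2)/((3*k + 4)*(4*k + 1)) gives s_k = (-2)**k*(4*k**2 + k - 2).
Check: Δs_k = (-2)**k*(-12*k**2 - 19*k - 4). ✓
Σ_(k=1)^(9) t_k = s_(10) − s_(1) = 417792 − (-6) = 417798.

Σ = 417798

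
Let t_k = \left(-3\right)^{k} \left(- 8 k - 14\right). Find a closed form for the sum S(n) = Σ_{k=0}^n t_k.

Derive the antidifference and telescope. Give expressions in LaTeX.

The ratio is 3*(-4*k - 11)/(4*k + 7).
So A=-3 and B=1, with C=k + 7/4.
f must satisfy (-3)·f(k+1) − (1)·f(k) = k + 7/4.
Degrees (0,0,1) ⇒ d ≤ 1.
Solving with deg f ≤ 1: f(k) = -(k + 1)/4.
Then R = B(k−1)f/C = -(k + 1)/(4*k + 7), so s_k = R(k)·t_k = 2*(-3)**k*(k + 1).
Δs = (-3)**k*(-8*k - 14), as required.
Telescope: S(n) = s_(n+1) − s_(0) = (-3)**(n + 1)*(2*n + 4) − (2) = -6*(-3)**n*n - 12*(-3)**n - 2.

S(n) = - 6 \left(-3\right)^{n} n - 12 \left(-3\right)^{n} - 2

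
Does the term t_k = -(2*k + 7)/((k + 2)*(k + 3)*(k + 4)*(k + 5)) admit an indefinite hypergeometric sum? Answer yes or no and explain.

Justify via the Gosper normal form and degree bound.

The ratio is (k + 2)*(2*k + 9)/((k + 6)*(2*k + 7)).
A = k + 2, B = k + 6, C = k + 7/2.
Need (k + 2)·f(k+1) − (k + 5)·f(k) = k + 7/2.
Degrees (1,1,1) ⇒ d ≤ 3.
Match coefficients ⇒ f(k) = k*(k + 3)*(k + 6)/16.
Certificate R = B(k−1)f/C = k*(k + 3)*(k + 5)*(k + 6)/(8*(2*k + 7)) gives s_k = k*(-k - 6)/(8*(k**2 + 6*k + 8)).
Verify: (-2*k - 7)/(k**4 + 14*k**3 + 71*k**2 + 154*k + 120) matches t_k.

Yes. s_k = k*(-k - 6)/(8*(k**2 + 6*k + 8)).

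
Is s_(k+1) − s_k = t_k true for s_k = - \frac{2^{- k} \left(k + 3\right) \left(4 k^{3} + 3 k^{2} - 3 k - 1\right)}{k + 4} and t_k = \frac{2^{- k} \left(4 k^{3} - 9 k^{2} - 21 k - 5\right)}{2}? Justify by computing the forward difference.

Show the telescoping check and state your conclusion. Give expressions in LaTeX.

s_(k+1) = (k + 4)*(3*k - 4*(k + 1)**3 - 3*(k + 1)**2 + 4)/(2*2**k*(k + 5))
s_(k+1) − s_k = (4*k**5 + 23*k**4 - 37*k**3 - 323*k**2 - 370*k - 78)/(2*2**k*(k**2 + 9*k + 20))
(s_(k+1) − s_k) − t_k = (-4*k**4 - 15*k**3 + 51*k**2 + 95*k + 22)/(2*2**k*(k**2 + 9*k + 20))

Invalid: residual \frac{2^{- k} \left(- 4 k^{4} - 15 k^{3} + 51 k^{2} + 95 k + 22\right)}{2 \left(k^{2} + 9 k + 20\right)} ≠ 0.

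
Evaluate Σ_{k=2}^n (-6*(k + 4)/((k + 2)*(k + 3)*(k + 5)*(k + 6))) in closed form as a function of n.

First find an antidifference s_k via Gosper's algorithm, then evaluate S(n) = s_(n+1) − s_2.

t_(k+1)/t_k = (k + 2)*(k + 5)**2/((k + 4)**2*(k + 7)).
Take A(k)=k + 2, B(k)=k + 7, C(k)=k**2 + 8*k + 16.
f must satisfy (k + 2)·f(k+1) − (k + 6)·f(k) = k**2 + 8*k + 16.
From deg A=1, deg B=1, deg C=2: d=4.
Solving with deg f ≤ 4: f(k) = k*(k + 3)*(k + 4)*(k + 7)/20.
Then R = B(k−1)f/C = k*(k + 3)*(k + 6)*(k + 7)/(20*(k + 4)), so s_k = R(k)·t_k = 3*k*(-k - 7)/(10*(k**2 + 7*k + 10)).
Check: Δs_k = 6*(-k - 4)/(k**4 + 16*k**3 + 91*k**2 + 216*k + 180). ✓
Telescope: S(n) = s_(n+1) − s_(2) = 3*(-n**2 - 9*n - 8)/(10*(n**2 + 9*n + 18)) − (-27/140) = 3*(-n**2 - 9*n + 10)/(28*(n**2 + 9*n + 18)).

S(n) = 3*(-n**2 - 9*n + 10)/(28*(n**2 + 9*n + 18))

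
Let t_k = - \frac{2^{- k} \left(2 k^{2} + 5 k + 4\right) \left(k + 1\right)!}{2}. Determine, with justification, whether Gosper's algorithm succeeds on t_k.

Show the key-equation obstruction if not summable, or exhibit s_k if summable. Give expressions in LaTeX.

Yes. s_k = - 2^{- k} \left(2 k + 3\right) \left(k + 1\right)!.

Compute t_(k+1)/t_k: get (k + 2)*(5*k + 2*(k + 1)**2 + 9)/(2*(2*k**2 + 5*k + 4)).
A = k/2 + 1, B = 1, C = k**2 + 5*k/2 + 2.
f must satisfy (k/2 + 1)·f(k+1) − (1)·f(k) = k**2 + 5*k/2 + 2.
d = 1 from the (1,0,2) case.
Solving with deg f ≤ 1: f(k) = 2*k + 3.
R(k) = B(k−1)·f(k)/C(k) = 2*(2*k + 3)/(2*k**2 + 5*k + 4); s_k = R·t_k = -(2*k + 3)*factorial(k + 1)/2**k.
Δs = -(2*k**2 + 5*k + 4)*factorial(k + 1)/(2*2**k), as required.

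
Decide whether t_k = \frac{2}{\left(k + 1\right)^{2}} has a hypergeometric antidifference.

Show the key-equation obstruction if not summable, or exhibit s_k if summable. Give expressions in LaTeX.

No. Not Gosper-summable.

r(k) = (k + 1)**2/(k + 2)**2 after simplifying.
Take A(k)=k**2 + 2*k + 1, B(k)=k**2 + 4*k + 4, C(k)=1.
Solve (k**2 + 2*k + 1)·f(k+1) − (k**2 + 2*k + 1)·f(k) = 1.
Bound: deg f ≤ 0.
Put f(k) = c0: A·f(k+1) − B(k−1)·f(k) − C = -1; need -1 = 0 — inconsistent ⇒ no f, not summable.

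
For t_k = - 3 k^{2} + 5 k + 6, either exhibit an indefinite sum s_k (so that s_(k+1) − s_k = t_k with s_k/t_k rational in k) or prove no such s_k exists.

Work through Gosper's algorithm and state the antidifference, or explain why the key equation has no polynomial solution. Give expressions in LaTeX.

t_(k+1)/t_k = (3*k**2 + k - 8)/(3*k**2 - 5*k - 6).
So A=1 and B=1, with C=k**2 - 5*k/3 - 2.
Key eq: (1)·f(k+1) = (1)·f(k) + (k**2 - 5*k/3 - 2).
d = 3 from the (0,0,2) case.
A polynomial solution: f(k) = k*(k**2 - 4*k - 3)/3.
Certificate R = B(k−1)f/C = k*(k**2 - 4*k - 3)/(3*k**2 - 5*k - 6) gives s_k = k*(-k**2 + 4*k + 3).
s_(k+1) − s_k = -3*k**2 + 5*k + 6 = t_k.

s_k = k \left(- k^{2} + 4 k + 3\right)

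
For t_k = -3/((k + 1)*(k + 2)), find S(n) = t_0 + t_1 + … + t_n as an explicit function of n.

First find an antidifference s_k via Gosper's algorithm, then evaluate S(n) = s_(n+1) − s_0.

S(n) = 3*(-n - 1)/(n + 2)

Compute t_(k+1)/t_k: get (k + 1)/(k + 3).
So A=k + 1 and B=k + 3, with C=1.
Key eq: (k + 1)·f(k+1) = (k + 2)·f(k) + (1).
From deg A=1, deg B=1, deg C=0: d=1.
Coefficient equations give f(k) = k.
Certificate R = B(k−1)f/C = k*(k + 2) gives s_k = -3*k/(k + 1).
Verify: -3/(k**2 + 3*k + 2) matches t_k.
Evaluate: s_(n+1) = 3*(-n - 1)/(n + 2); subtract s_(0) = 0 ⇒ S(n) = 3*(-n - 1)/(n + 2).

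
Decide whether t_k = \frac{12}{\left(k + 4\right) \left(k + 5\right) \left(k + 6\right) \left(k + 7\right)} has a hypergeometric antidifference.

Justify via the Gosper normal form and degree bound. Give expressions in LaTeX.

Yes. s_k = \frac{k \left(k^{2} + 15 k + 74\right)}{30 \left(k + 4\right) \left(k + 5\right) \left(k + 6\right)}.

r(k) = (k + 4)/(k + 8) after simplifying.
So A=k + 4 and B=k + 8, with C=1.
Key eq: (k + 4)·f(k+1) = (k + 7)·f(k) + (1).
d = 3 from the (1,1,0) case.
A polynomial solution: f(k) = k*(k**2 + 15*k + 74)/360.
Certificate R = B(k−1)f/C = k*(k + 7)*(k**2 + 15*k + 74)/360 gives s_k = k*(k**2 + 15*k + 74)/(30*(k + 4)*(k + 5)*(k + 6)).
Check: Δs_k = 12/(k**4 + 22*k**3 + 179*k**2 + 638*k + 840). ✓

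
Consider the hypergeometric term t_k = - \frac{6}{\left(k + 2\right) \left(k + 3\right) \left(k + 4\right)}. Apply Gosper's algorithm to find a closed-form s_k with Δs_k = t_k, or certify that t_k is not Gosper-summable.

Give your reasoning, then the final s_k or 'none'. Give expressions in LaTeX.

s_k = \frac{k \left(- k - 5\right)}{2 \left(k + 2\right) \left(k + 3\right)}

Compute t_(k+1)/t_k: get (k + 2)/(k + 5).
Take A(k)=k + 2, B(k)=k + 5, C(k)=1.
Key eq: (k + 2)·f(k+1) = (k + 4)·f(k) + (1).
deg f ≤ 2 (via 1,1,0).
Match coefficients ⇒ f(k) = k*(k + 5)/12.
Certificate R = B(k−1)f/C = k*(k + 4)*(k + 5)/12 gives s_k = k*(-k - 5)/(2*(k + 2)*(k + 3)).
Δs = -6/(k**3 + 9*k**2 + 26*k + 24), as required.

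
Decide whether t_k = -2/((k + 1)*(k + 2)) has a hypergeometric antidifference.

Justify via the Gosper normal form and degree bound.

Step 1: r(k) = (k + 1)/(k + 3).
Gosper form: A/B · C(k+1)/C(k) with A=k + 1, B=k + 3, C=1.
Key eq: (k + 1)·f(k+1) = (k + 2)·f(k) + (1).
From deg A=1, deg B=1, deg C=0: d=1.
Coefficient equations give f(k) = k.
So s_k = (B(k−1)f/C)·t_k = (k*(k + 2))·t_k = -2*k/(k + 1).
Verify: -2/(k**2 + 3*k + 2) matches t_k.

Yes. s_k = -2*k/(k + 1).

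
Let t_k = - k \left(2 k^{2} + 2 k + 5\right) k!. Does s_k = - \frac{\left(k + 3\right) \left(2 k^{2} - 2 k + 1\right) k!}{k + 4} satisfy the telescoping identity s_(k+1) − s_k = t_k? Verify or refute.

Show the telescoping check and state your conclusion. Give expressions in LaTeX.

s_(k+1) = -(k + 4)*(2*k**2 + 2*k + 1)*factorial(k + 1)/(k + 5)
s_(k+1) − s_k = -(2*k**5 + 18*k**4 + 53*k**3 + 74*k**2 + 78*k + 1)*factorial(k)/((k + 4)*(k + 5))
(s_(k+1) − s_k) − t_k = (2*k**4 + 10*k**3 + 11*k**2 + 22*k - 1)*factorial(k)/((k + 4)*(k + 5))

Invalid: residual \frac{\left(2 k^{4} + 10 k^{3} + 11 k^{2} + 22 k - 1\right) k!}{\left(k + 4\right) \left(k + 5\right)} ≠ 0.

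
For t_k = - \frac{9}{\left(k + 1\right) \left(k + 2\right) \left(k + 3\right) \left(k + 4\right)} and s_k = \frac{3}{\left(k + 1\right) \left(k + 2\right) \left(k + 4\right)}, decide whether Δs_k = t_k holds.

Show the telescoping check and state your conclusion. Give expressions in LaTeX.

Invalid: residual \frac{12}{k^{5} + 15 k^{4} + 85 k^{3} + 225 k^{2} + 274 k + 120} ≠ 0.

s_(k+1) = 3/((k + 2)*(k + 3)*(k + 5))
s_(k+1) − s_k = 3*(-3*k - 11)/(k**5 + 15*k**4 + 85*k**3 + 225*k**2 + 274*k + 120)
(s_(k+1) − s_k) − t_k = 12/(k**5 + 15*k**4 + 85*k**3 + 225*k**2 + 274*k + 120)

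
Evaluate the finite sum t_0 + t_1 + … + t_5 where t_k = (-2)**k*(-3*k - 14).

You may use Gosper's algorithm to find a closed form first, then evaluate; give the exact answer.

Σ = 636

The ratio is 2*(-3*k - 17)/(3*k + 14).
Normal form (A,B,C) = (-2, 1, k + 14/3).
Solve (-2)·f(k+1) − (1)·f(k) = k + 14/3.
Degrees (0,0,1) ⇒ d ≤ 1.
Coefficient equations give f(k) = -(k + 4)/3.
Certificate R = B(k−1)f/C = -(k + 4)/(3*k + 14) gives s_k = (-2)**k*(k + 4).
s_(k+1) − s_k = (-2)**k*(-3*k - 14) = t_k.
Sum = s_(6) − s_(0); s_(6) = 640, s_(0) = 4 ⇒ 636.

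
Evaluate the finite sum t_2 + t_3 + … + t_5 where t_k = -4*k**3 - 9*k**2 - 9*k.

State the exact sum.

Σ = -1508

t_(k+1)/t_k = (4*k**3 + 21*k**2 + 39*k + 22)/(k*(4*k**2 + 9*k + 9)).
Normal form (A,B,C) = (1, 1, k**3 + 9*k**2/4 + 9*k/4).
Need (1)·f(k+1) − (1)·f(k) = k**3 + 9*k**2/4 + 9*k/4.
Degrees (0,0,3) ⇒ d ≤ 4.
Solve for f: f(k) = k*(k - 1)*(k**2 + 2*k + 3)/4 (degree 4 ≤ 4).
R(k) = B(k−1)·f(k)/C(k) = (k - 1)*(k**2 + 2*k + 3)/(4*k**2 + 9*k + 9); s_k = R·t_k = k*(-k**3 - k**2 - k + 3).
Check: Δs_k = k*(-4*k**2 - 9*k - 9). ✓
Σ_(k=2)^(5) t_k = s_(6) − s_(2) = -1530 − (-22) = -1508.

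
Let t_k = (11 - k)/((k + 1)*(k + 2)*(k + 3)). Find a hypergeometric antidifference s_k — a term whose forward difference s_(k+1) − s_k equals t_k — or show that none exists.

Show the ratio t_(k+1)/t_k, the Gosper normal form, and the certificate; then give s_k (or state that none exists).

s_k = k*(5*k + 17)/(2*(k + 1)*(k + 2))

The ratio is (k - 10)*(k + 1)/((k - 11)*(k + 4)).
A = k + 1, B = k + 4, C = k - 11.
f must satisfy (k + 1)·f(k+1) − (k + 3)·f(k) = k - 11.
From deg A=1, deg B=1, deg C=1: d=2.
Coefficient equations give f(k) = -k*(5*k + 17)/2.
So s_k = (B(k−1)f/C)·t_k = (-k*(k + 3)*(5*k + 17)/(2*(k - 11)))·t_k = k*(5*k + 17)/(2*(k + 1)*(k + 2)).
Verify: (11 - k)/(k**3 + 6*k**2 + 11*k + 6) matches t_k.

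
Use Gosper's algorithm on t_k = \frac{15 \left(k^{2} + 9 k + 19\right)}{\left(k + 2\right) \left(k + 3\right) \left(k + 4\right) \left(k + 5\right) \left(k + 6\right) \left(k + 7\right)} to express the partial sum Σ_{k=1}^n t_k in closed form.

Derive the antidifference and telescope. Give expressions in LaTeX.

S(n) = \frac{n \left(n^{2} + 15 n + 71\right)}{21 \left(n^{3} + 15 n^{2} + 71 n + 105\right)}

Compute t_(k+1)/t_k: get (k + 2)*(9*k + (k + 1)**2 + 28)/((k + 8)*(k**2 + 9*k + 19)).
Factor: A=k + 2; B=k + 8; C=k**2 + 9*k + 19.
Solve (k + 2)·f(k+1) − (k + 7)·f(k) = k**2 + 9*k + 19.
d = 5 from the (1,1,2) case.
Solve for f: f(k) = k*(k + 3)*(k + 5)*(k**2 + 12*k + 44)/144 (degree 5 ≤ 5).
Then R = B(k−1)f/C = k*(k + 3)*(k + 5)*(k + 7)*(k**2 + 12*k + 44)/(144*(k**2 + 9*k + 19)), so s_k = R(k)·t_k = 5*k*(k**2 + 12*k + 44)/(48*(k**3 + 12*k**2 + 44*k + 48)).
s_(k+1) − s_k = 15*(k**2 + 9*k + 19)/(k**6 + 27*k**5 + 295*k**4 + 1665*k**3 + 5104*k**2 + 8028*k + 5040) = t_k.
Telescope: S(n) = s_(n+1) − s_(1) = 5*(n**3 + 15*n**2 + 71*n + 57)/(48*(n**3 + 15*n**2 + 71*n + 105)) − (19/336) = n*(n**2 + 15*n + 71)/(21*(n**3 + 15*n**2 + 71*n + 105)).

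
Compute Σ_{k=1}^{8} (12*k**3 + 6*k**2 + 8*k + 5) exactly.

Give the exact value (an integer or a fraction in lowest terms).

Ratio r(k) = (12*k**3 + 42*k**2 + 56*k + 31)/(12*k**3 + 6*k**2 + 8*k + 5).
Take A(k)=1, B(k)=1, C(k)=k**3 + k**2/2 + 2*k/3 + 5/12.
Set up (1)·f(k+1) − (1)·f(k) − (k**3 + k**2/2 + 2*k/3 + 5/12) = 0.
From deg A=0, deg B=0, deg C=3: d=4.
Match coefficients ⇒ f(k) = k*(3*k**3 - 4*k**2 + 4*k + 2)/12.
Certificate R = B(k−1)f/C = k*(3*k**3 - 4*k**2 + 4*k + 2)/(12*k**3 + 6*k**2 + 8*k + 5) gives s_k = k*(3*k**3 - 4*k**2 + 4*k + 2).
Δs = 12*k**3 + 6*k**2 + 8*k + 5, as required.
Sum = s_(9) − s_(1); s_(9) = 17109, s_(1) = 5 ⇒ 17104.

Σ = 17104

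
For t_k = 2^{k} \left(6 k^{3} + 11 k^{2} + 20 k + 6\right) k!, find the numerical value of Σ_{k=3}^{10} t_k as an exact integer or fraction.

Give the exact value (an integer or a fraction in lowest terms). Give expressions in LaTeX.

r(k) = 2*(6*k**4 + 35*k**3 + 89*k**2 + 103*k + 43)/(6*k**3 + 11*k**2 + 20*k + 6) after simplifying.
A = 2*k + 2, B = 1, C = k**3 + 11*k**2/6 + 10*k/3 + 1.
f must satisfy (2*k + 2)·f(k+1) − (1)·f(k) = k**3 + 11*k**2/6 + 10*k/3 + 1.
From deg A=1, deg B=0, deg C=3: d=2.
Solving with deg f ≤ 2: f(k) = (3*k**2 - 2*k + 4)/6.
Certificate R = B(k−1)f/C = (3*k**2 - 2*k + 4)/(6*k**3 + 11*k**2 + 20*k + 6) gives s_k = 2**k*(3*k**2 - 2*k + 4)*factorial(k).
Verify: 2**k*(6*k**3 + 11*k**2 + 20*k + 6)*factorial(k) matches t_k.
Sum = s_(11) − s_(3); s_(11) = 28203614208000, s_(3) = 1200 ⇒ 28203614206800.

Σ = 28203614206800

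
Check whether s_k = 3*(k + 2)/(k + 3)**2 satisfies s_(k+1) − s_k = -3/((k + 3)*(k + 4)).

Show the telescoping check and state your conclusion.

s_(k+1) = 3*(k + 3)/(k + 4)**2
s_(k+1) − s_k = 3*(-(k + 2)*(k + 4)**2 + (k + 3)**3)/((k + 3)**2*(k + 4)**2)
(s_(k+1) − s_k) − t_k = 3*(2*k + 7)/(k**4 + 14*k**3 + 73*k**2 + 168*k + 144)

Invalid: residual 3*(2*k + 7)/(k**4 + 14*k**3 + 73*k**2 + 168*k + 144) ≠ 0.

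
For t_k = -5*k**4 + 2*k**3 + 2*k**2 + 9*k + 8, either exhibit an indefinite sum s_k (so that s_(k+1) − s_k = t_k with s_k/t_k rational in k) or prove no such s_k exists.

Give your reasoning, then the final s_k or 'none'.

s_k = k*(-k**4 + 3*k**3 - 2*k**2 + 4*k + 4)

The ratio is (5*k**4 + 18*k**3 + 22*k**2 + k - 16)/(5*k**4 - 2*k**3 - 2*k**2 - 9*k - 8).
Factor: A=1; B=1; C=k**4 - 2*k**3/5 - 2*k**2/5 - 9*k/5 - 8/5.
f must satisfy (1)·f(k+1) − (1)·f(k) = k**4 - 2*k**3/5 - 2*k**2/5 - 9*k/5 - 8/5.
Bound: deg f ≤ 5.
Solve for f: f(k) = k*(k**4 - 3*k**3 + 2*k**2 - 4*k - 4)/5 (degree 5 ≤ 5).
R(k) = B(k−1)·f(k)/C(k) = k*(k**4 - 3*k**3 + 2*k**2 - 4*k - 4)/(5*k**4 - 2*k**3 - 2*k**2 - 9*k - 8); s_k = R·t_k = k*(-k**4 + 3*k**3 - 2*k**2 + 4*k + 4).
Check: Δs_k = -5*k**4 + 2*k**3 + 2*k**2 + 9*k + 8. ✓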